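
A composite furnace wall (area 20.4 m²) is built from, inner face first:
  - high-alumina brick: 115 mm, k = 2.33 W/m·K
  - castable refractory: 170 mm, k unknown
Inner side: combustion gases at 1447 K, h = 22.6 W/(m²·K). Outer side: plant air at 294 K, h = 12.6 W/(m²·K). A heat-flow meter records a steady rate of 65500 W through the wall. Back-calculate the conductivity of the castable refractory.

Model the wall as resistances in series:
R_inner film = 1/(h_i·A) = 1/(22.6×20.4) = 0.002169 K/W
R_high-alumina brick = L/(kA) = 0.115/(2.33×20.4) = 0.002419 K/W
R_outer film = 1/(h_o·A) = 1/(12.6×20.4) = 0.00389 K/W
Sum of known resistances R_other = 0.008479 K/W
Total R = ΔT/Q = 1153/65500 = 0.0176 K/W
R_castable refractory = R_total − R_other = 0.009124 K/W
k = L/(R·A) = 0.17/(0.009124×20.4)

k ≈ 0.913 W/(m·K)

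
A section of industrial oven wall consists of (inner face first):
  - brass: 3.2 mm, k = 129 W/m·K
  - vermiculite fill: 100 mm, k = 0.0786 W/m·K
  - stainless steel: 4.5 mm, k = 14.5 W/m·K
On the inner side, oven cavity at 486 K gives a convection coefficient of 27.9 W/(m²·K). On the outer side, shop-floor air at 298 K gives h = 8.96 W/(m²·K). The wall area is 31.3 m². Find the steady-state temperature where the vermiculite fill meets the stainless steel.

Using the resistance-network approach (series):
R_inner film = 1/(h_i·A) = 1/(27.9×31.3) = 0.001145 K/W
R_brass = L/(kA) = 0.0032/(129×31.3) = 7.925×10^-7 K/W
R_vermiculite fill = L/(kA) = 0.1/(0.0786×31.3) = 0.04065 K/W
R_stainless steel = L/(kA) = 0.0045/(14.5×31.3) = 9.915×10^-6 K/W
R_outer film = 1/(h_o·A) = 1/(8.96×31.3) = 0.003566 K/W
R_total = 0.04537 K/W;  Q = ΔT/R_total = 188/0.04537 = 4144 W
T_interface = T_inner − Q·ΣR(inner→interface) = 486 − 4140×0.04179

T ≈ 313 K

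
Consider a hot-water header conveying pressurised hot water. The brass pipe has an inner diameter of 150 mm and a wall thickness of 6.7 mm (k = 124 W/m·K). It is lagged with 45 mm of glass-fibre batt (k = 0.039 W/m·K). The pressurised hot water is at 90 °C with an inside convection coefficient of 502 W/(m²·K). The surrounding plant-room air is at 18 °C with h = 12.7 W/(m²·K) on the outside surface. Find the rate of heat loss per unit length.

q′ ≈ 38 W/m

For a radial system each layer contributes R = ln(r_out/r_in)/(2πkL); films add R = 1/(hA).
R_inner film = 1/(h_i·2πr₁L) = 1/(502×2π×0.075×1) = 0.004227 K/W
R_brass pipe wall = ln(81.7/75)/(2π×124×1) = 1.098×10^-4 K/W
R_glass-fibre batt = ln(126.7/81.7)/(2π×0.039×1) = 1.791 K/W
R_outer film = 1/(h_o·2πr_oL) = 1/(12.7×2π×0.1267×1) = 0.09891 K/W
R_total = 1.894 K/W
Q = ΔT/R_total = 72/1.894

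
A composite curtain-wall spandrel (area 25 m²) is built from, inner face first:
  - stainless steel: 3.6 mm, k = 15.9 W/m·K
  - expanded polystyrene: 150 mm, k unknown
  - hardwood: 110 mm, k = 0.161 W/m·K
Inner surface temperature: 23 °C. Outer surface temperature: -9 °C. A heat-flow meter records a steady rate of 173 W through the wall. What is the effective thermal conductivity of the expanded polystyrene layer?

Series thermal resistances:
R_stainless steel = L/(kA) = 0.0036/(15.9×25) = 9.057×10^-6 K/W
R_hardwood = L/(kA) = 0.11/(0.161×25) = 0.02733 K/W
Sum of known resistances R_other = 0.02734 K/W
Total R = ΔT/Q = 32/173 = 0.185 K/W
R_expanded polystyrene = R_total − R_other = 0.1576 K/W
k = L/(R·A) = 0.15/(0.1576×25)

k ≈ 0.0381 W/(m·K)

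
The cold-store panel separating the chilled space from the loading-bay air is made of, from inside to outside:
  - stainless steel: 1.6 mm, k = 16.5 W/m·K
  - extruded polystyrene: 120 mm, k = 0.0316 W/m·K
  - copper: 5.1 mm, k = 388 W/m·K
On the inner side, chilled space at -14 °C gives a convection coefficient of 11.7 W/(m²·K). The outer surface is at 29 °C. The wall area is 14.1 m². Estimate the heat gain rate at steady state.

Q ≈ 156 W

Model the wall as resistances in series:
R_inner film = 1/(h_i·A) = 1/(11.7×14.1) = 0.006062 K/W
R_stainless steel = L/(kA) = 0.0016/(16.5×14.1) = 6.877×10^-6 K/W
R_extruded polystyrene = L/(kA) = 0.12/(0.0316×14.1) = 0.2693 K/W
R_copper = L/(kA) = 0.0051/(388×14.1) = 9.322×10^-7 K/W
R_total = 0.2754 K/W
Q = ΔT / R_total = 43 / 0.2754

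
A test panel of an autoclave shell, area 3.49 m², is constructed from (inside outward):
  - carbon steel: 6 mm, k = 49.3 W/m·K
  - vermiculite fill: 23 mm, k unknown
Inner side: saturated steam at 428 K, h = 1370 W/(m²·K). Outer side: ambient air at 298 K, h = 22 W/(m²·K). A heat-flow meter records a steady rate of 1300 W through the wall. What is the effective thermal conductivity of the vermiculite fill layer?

Treating each layer as a thermal resistance in series:
R_inner film = 1/(h_i·A) = 1/(1370×3.49) = 2.091×10^-4 K/W
R_carbon steel = L/(kA) = 0.006/(49.3×3.49) = 3.487×10^-5 K/W
R_outer film = 1/(h_o·A) = 1/(22×3.49) = 0.01302 K/W
Sum of known resistances R_other = 0.01327 K/W
Total R = ΔT/Q = 130/1300 = 0.1 K/W
R_vermiculite fill = R_total − R_other = 0.08673 K/W
k = L/(R·A) = 0.023/(0.08673×3.49)

k ≈ 0.076 W/(m·K)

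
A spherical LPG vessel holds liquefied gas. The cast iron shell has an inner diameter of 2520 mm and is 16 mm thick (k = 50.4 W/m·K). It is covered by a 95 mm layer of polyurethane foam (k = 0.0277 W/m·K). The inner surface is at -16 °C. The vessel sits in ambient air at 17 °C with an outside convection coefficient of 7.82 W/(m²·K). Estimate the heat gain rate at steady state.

Q ≈ 204 W

For a spherical shell R = (1/r₁ − 1/r₂)/(4πk); film R = 1/(h·4πr²). In series:
R_cast iron shell = (1/1.26 − 1/1.276)/(4π×50.4) = 1.571×10^-5 K/W
R_polyurethane foam = (1/1.276 − 1/1.371)/(4π×0.0277) = 0.156 K/W
R_outer film = 1/(h·4πr_o²) = 1/(7.82×4π×1.371²) = 0.005414 K/W
R_total = 0.1614 K/W
Q = ΔT/R_total = 33/0.1614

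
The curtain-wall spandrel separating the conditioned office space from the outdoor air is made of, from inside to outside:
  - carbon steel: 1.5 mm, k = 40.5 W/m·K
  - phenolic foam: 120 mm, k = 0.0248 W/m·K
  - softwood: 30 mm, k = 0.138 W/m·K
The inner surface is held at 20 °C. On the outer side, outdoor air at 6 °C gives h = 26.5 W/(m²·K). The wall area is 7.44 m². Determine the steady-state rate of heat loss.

Q ≈ 20.4 W

Series thermal resistances:
R_carbon steel = L/(kA) = 0.0015/(40.5×7.44) = 4.978×10^-6 K/W
R_phenolic foam = L/(kA) = 0.12/(0.0248×7.44) = 0.6504 K/W
R_softwood = L/(kA) = 0.03/(0.138×7.44) = 0.02922 K/W
R_outer film = 1/(h_o·A) = 1/(26.5×7.44) = 0.005072 K/W
R_total = 0.6847 K/W
Q = ΔT / R_total = 14 / 0.6847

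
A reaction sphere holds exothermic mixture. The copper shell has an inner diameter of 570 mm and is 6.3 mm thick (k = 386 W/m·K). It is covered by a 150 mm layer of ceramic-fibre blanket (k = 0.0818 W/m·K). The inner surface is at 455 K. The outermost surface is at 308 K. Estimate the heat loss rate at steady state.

Q ≈ 129 W

Spherical conduction: R = (1/r_in − 1/r_out)/(4πk) per layer; series-sum.
R_copper shell = (1/0.285 − 1/0.2913)/(4π×386) = 1.564×10^-5 K/W
R_ceramic-fibre blanket = (1/0.2913 − 1/0.4413)/(4π×0.0818) = 1.135 K/W
R_total = 1.135 K/W
Q = ΔT/R_total = 147/1.135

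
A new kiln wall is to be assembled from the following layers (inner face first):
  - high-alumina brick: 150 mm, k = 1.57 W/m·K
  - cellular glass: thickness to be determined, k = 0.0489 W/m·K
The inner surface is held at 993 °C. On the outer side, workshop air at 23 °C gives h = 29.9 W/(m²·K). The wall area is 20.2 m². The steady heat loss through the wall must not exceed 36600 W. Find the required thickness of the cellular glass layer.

L ≈ 19.9 mm

Series thermal resistances:
R_high-alumina brick = L/(kA) = 0.15/(1.57×20.2) = 0.00473 K/W
R_outer film = 1/(h_o·A) = 1/(29.9×20.2) = 0.001656 K/W
Sum of the known resistances R_other = 0.006385 K/W
Required total resistance R_tot = ΔT/Q_allow = 970/36600 = 0.0265 K/W
R_cellular glass = R_tot − R_other = 0.02012 K/W
L = R·k·A = 0.02012×0.0489×20.2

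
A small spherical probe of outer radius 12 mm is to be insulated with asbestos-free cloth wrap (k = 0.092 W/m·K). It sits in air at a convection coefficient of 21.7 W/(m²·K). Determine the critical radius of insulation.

r_cr ≈ 8.48 mm

For a sphere r_cr = 2k/h = 2×0.092/21.7
r_cr = 8.48 mm; since the bare radius (12 mm) is above r_cr, any added insulation will reduce heat loss.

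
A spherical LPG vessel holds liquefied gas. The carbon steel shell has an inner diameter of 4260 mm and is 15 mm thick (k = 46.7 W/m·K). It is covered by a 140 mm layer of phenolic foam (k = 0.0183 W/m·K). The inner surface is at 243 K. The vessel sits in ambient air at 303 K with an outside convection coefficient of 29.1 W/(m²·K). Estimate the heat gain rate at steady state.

Q ≈ 481 W

Radial (spherical) resistances in series:
R_carbon steel shell = (1/2.13 − 1/2.145)/(4π×46.7) = 5.594×10^-6 K/W
R_phenolic foam = (1/2.145 − 1/2.285)/(4π×0.0183) = 0.1242 K/W
R_outer film = 1/(h·4πr_o²) = 1/(29.1×4π×2.285²) = 5.238×10^-4 K/W
R_total = 0.1247 K/W
Q = ΔT/R_total = 60/0.1247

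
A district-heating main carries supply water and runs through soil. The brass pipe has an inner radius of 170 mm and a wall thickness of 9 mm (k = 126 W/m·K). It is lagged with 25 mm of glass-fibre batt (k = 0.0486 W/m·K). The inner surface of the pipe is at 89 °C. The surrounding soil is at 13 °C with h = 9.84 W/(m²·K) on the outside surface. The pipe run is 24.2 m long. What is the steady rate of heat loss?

Q ≈ 3620 W

Treating each annulus and film as a series resistance:
R_brass pipe wall = ln(179/170)/(2π×126×24.2) = 2.693×10^-6 K/W
R_glass-fibre batt = ln(204/179)/(2π×0.0486×24.2) = 0.01769 K/W
R_outer film = 1/(h_o·2πr_oL) = 1/(9.84×2π×0.204×24.2) = 0.003276 K/W
R_total = 0.02097 K/W
Q = ΔT/R_total = 76/0.02097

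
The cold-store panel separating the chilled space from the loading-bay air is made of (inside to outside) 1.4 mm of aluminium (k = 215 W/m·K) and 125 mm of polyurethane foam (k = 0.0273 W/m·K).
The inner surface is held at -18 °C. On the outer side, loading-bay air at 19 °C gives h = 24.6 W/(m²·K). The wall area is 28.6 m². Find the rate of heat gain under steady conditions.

Treating each layer as a thermal resistance in series:
R_aluminium = L/(kA) = 0.0014/(215×28.6) = 2.277×10^-7 K/W
R_polyurethane foam = L/(kA) = 0.125/(0.0273×28.6) = 0.1601 K/W
R_outer film = 1/(h_o·A) = 1/(24.6×28.6) = 0.001421 K/W
R_total = 0.1615 K/W
Q = ΔT / R_total = 37 / 0.1615

Q ≈ 229 W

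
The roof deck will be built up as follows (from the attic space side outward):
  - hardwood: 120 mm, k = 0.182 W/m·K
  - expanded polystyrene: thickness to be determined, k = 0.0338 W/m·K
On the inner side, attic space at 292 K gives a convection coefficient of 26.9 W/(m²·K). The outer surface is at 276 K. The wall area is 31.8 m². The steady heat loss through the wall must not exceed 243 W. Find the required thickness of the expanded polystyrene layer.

Treating each layer as a thermal resistance in series:
R_inner film = 1/(h_i·A) = 1/(26.9×31.8) = 0.001169 K/W
R_hardwood = L/(kA) = 0.12/(0.182×31.8) = 0.02073 K/W
Sum of the known resistances R_other = 0.0219 K/W
Required total resistance R_tot = ΔT/Q_allow = 16/243 = 0.06584 K/W
R_expanded polystyrene = R_tot − R_other = 0.04394 K/W
L = R·k·A = 0.04394×0.0338×31.8

L ≈ 47.2 mm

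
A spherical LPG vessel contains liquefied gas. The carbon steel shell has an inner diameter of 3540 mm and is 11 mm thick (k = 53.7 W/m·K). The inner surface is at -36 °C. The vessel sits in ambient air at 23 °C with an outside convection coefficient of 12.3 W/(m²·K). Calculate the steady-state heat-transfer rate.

Q ≈ 28900 W

For a spherical shell R = (1/r₁ − 1/r₂)/(4πk); film R = 1/(h·4πr²). In series:
R_carbon steel shell = (1/1.77 − 1/1.781)/(4π×53.7) = 5.171×10^-6 K/W
R_outer film = 1/(h·4πr_o²) = 1/(12.3×4π×1.781²) = 0.00204 K/W
R_total = 0.002045 K/W
Q = ΔT/R_total = 59/0.002045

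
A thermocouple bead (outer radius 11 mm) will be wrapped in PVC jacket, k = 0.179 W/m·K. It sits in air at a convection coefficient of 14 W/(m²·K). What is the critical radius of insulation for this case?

r_cr ≈ 25.6 mm

For a sphere r_cr = 2k/h = 2×0.179/14
r_cr = 25.6 mm; since the bare radius (11 mm) is below r_cr, adding a thin layer of insulation will *increase* heat loss.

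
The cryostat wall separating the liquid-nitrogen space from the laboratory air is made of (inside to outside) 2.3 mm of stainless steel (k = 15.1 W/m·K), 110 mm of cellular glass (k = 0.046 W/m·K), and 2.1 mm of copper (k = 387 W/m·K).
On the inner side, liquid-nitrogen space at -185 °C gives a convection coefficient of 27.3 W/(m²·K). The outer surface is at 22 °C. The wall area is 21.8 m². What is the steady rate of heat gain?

Thermal resistances in series:
R_inner film = 1/(h_i·A) = 1/(27.3×21.8) = 0.00168 K/W
R_stainless steel = L/(kA) = 0.0023/(15.1×21.8) = 6.987×10^-6 K/W
R_cellular glass = L/(kA) = 0.11/(0.046×21.8) = 0.1097 K/W
R_copper = L/(kA) = 0.0021/(387×21.8) = 2.489×10^-7 K/W
R_total = 0.1114 K/W
Q = ΔT / R_total = 207 / 0.1114

Q ≈ 1860 W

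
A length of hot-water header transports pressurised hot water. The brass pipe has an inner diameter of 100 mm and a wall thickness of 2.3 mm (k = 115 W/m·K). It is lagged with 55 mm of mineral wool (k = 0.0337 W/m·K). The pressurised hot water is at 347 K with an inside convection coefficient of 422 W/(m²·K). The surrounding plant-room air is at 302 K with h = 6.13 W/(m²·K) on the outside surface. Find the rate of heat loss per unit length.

q′ ≈ 12.4 W/m

For a radial system each layer contributes R = ln(r_out/r_in)/(2πkL); films add R = 1/(hA).
R_inner film = 1/(h_i·2πr₁L) = 1/(422×2π×0.05×1) = 0.007543 K/W
R_brass pipe wall = ln(52.3/50)/(2π×115×1) = 6.224×10^-5 K/W
R_mineral wool = ln(107.3/52.3)/(2π×0.0337×1) = 3.394 K/W
R_outer film = 1/(h_o·2πr_oL) = 1/(6.13×2π×0.1073×1) = 0.242 K/W
R_total = 3.643 K/W
Q = ΔT/R_total = 45/3.643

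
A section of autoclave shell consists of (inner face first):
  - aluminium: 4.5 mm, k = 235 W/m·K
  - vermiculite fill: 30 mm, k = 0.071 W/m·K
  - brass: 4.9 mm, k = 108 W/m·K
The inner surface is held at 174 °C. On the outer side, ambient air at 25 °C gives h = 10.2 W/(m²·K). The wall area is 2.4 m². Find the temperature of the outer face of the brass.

Treating each layer as a thermal resistance in series:
R_aluminium = L/(kA) = 0.0045/(235×2.4) = 7.979×10^-6 K/W
R_vermiculite fill = L/(kA) = 0.03/(0.071×2.4) = 0.1761 K/W
R_brass = L/(kA) = 0.0049/(108×2.4) = 1.89×10^-5 K/W
R_outer film = 1/(h_o·A) = 1/(10.2×2.4) = 0.04085 K/W
R_total = 0.2169 K/W;  Q = ΔT/R_total = 149/0.2169 = 686.8 W
T_interface = T_inner − Q·ΣR(inner→interface) = 174 − 687×0.1761

T ≈ 53.1 °C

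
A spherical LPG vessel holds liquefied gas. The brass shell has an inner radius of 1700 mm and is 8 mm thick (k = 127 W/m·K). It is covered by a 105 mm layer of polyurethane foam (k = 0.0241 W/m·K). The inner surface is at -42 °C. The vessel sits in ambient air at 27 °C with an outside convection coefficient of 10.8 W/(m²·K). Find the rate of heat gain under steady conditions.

Radial (spherical) resistances in series:
R_brass shell = (1/1.7 − 1/1.708)/(4π×127) = 1.726×10^-6 K/W
R_polyurethane foam = (1/1.708 − 1/1.813)/(4π×0.0241) = 0.112 K/W
R_outer film = 1/(h·4πr_o²) = 1/(10.8×4π×1.813²) = 0.002242 K/W
R_total = 0.1142 K/W
Q = ΔT/R_total = 69/0.1142

Q ≈ 604 W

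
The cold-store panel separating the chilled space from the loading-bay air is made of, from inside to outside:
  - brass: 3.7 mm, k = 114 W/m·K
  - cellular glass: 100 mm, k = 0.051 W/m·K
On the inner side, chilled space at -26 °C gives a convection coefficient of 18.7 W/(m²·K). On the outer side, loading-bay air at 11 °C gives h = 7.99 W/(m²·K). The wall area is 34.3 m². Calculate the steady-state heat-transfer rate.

Series thermal resistances:
R_inner film = 1/(h_i·A) = 1/(18.7×34.3) = 0.001559 K/W
R_brass = L/(kA) = 0.0037/(114×34.3) = 9.462×10^-7 K/W
R_cellular glass = L/(kA) = 0.1/(0.051×34.3) = 0.05717 K/W
R_outer film = 1/(h_o·A) = 1/(7.99×34.3) = 0.003649 K/W
R_total = 0.06237 K/W
Q = ΔT / R_total = 37 / 0.06237

Q ≈ 593 W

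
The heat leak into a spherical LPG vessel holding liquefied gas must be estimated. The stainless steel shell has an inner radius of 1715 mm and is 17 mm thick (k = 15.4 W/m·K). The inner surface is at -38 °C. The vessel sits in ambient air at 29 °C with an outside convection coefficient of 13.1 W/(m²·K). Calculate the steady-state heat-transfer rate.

Q ≈ 32600 W

Spherical conduction: R = (1/r_in − 1/r_out)/(4πk) per layer; series-sum.
R_stainless steel shell = (1/1.715 − 1/1.732)/(4π×15.4) = 2.957×10^-5 K/W
R_outer film = 1/(h·4πr_o²) = 1/(13.1×4π×1.732²) = 0.002025 K/W
R_total = 0.002055 K/W
Q = ΔT/R_total = 67/0.002055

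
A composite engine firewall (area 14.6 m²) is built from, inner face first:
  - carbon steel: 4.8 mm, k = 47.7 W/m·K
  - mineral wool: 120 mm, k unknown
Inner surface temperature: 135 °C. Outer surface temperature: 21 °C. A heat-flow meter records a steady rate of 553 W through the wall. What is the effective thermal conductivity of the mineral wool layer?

k ≈ 0.0399 W/(m·K)

Thermal resistances in series:
R_carbon steel = L/(kA) = 0.0048/(47.7×14.6) = 6.892×10^-6 K/W
Sum of known resistances R_other = 6.892×10^-6 K/W
Total R = ΔT/Q = 114/553 = 0.2061 K/W
R_mineral wool = R_total − R_other = 0.2061 K/W
k = L/(R·A) = 0.12/(0.2061×14.6)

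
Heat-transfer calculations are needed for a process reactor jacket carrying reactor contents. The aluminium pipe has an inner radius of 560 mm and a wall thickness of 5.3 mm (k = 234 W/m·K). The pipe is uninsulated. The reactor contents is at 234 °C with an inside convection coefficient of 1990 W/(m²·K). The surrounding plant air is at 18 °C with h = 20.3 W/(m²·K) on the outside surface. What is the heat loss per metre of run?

q′ ≈ 15400 W/m

Cylindrical conduction, so R = ln(r₂/r₁)/(2πkL) per layer, in series:
R_inner film = 1/(h_i·2πr₁L) = 1/(1990×2π×0.56×1) = 1.428×10^-4 K/W
R_aluminium pipe wall = ln(565.3/560)/(2π×234×1) = 6.407×10^-6 K/W
R_outer film = 1/(h_o·2πr_oL) = 1/(20.3×2π×0.5653×1) = 0.01387 K/W
R_total = 0.01402 K/W
Q = ΔT/R_total = 216/0.01402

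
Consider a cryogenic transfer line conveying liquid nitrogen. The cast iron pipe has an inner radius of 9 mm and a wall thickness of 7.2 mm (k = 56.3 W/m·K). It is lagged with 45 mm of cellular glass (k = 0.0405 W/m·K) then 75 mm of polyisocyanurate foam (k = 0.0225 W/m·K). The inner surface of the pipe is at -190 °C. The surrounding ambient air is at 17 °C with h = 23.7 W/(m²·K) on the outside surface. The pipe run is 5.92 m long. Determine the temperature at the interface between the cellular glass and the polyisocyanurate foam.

T ≈ -91.1 °C

Cylindrical conduction, so R = ln(r₂/r₁)/(2πkL) per layer, in series:
R_cast iron pipe wall = ln(16.2/9)/(2π×56.3×5.92) = 2.807×10^-4 K/W
R_cellular glass = ln(61.2/16.2)/(2π×0.0405×5.92) = 0.8823 K/W
R_polyisocyanurate foam = ln(136.2/61.2)/(2π×0.0225×5.92) = 0.9559 K/W
R_outer film = 1/(h_o·2πr_oL) = 1/(23.7×2π×0.1362×5.92) = 0.008329 K/W
R_total = 1.847 K/W
Q = ΔT/R_total = 207/1.847
Q = 112 W
T_interface = T_inner + Q·ΣR(inner→interface) = -190 + 112×0.8826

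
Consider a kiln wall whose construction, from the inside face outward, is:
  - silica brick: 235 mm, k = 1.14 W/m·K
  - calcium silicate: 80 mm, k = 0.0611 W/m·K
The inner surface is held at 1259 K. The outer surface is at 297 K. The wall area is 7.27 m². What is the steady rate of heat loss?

Treating each layer as a thermal resistance in series:
R_silica brick = L/(kA) = 0.235/(1.14×7.27) = 0.02835 K/W
R_calcium silicate = L/(kA) = 0.08/(0.0611×7.27) = 0.1801 K/W
R_total = 0.2085 K/W
Q = ΔT / R_total = 962 / 0.2085

Q ≈ 4610 W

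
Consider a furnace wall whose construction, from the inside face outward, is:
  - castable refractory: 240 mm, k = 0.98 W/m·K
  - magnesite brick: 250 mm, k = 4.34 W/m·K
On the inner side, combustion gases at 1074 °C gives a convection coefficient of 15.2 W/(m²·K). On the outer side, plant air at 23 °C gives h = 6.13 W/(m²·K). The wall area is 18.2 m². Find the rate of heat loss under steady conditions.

Using the resistance-network approach (series):
R_inner film = 1/(h_i·A) = 1/(15.2×18.2) = 0.003615 K/W
R_castable refractory = L/(kA) = 0.24/(0.98×18.2) = 0.01346 K/W
R_magnesite brick = L/(kA) = 0.25/(4.34×18.2) = 0.003165 K/W
R_outer film = 1/(h_o·A) = 1/(6.13×18.2) = 0.008963 K/W
R_total = 0.0292 K/W
Q = ΔT / R_total = 1051 / 0.0292

Q ≈ 36000 W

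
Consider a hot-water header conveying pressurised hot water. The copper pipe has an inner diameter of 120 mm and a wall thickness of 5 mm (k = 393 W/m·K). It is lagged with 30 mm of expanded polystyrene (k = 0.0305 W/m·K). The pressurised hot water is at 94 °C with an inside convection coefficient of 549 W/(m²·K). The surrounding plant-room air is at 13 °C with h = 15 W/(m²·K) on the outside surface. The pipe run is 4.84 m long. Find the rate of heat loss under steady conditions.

Radial resistances (cylindrical: R_cond = ln(r_o/r_i)/(2πkL), R_conv = 1/(h·2πrL)):
R_inner film = 1/(h_i·2πr₁L) = 1/(549×2π×0.06×4.84) = 9.983×10^-4 K/W
R_copper pipe wall = ln(65/60)/(2π×393×4.84) = 6.697×10^-6 K/W
R_expanded polystyrene = ln(95/65)/(2π×0.0305×4.84) = 0.4091 K/W
R_outer film = 1/(h_o·2πr_oL) = 1/(15×2π×0.095×4.84) = 0.02308 K/W
R_total = 0.4332 K/W
Q = ΔT/R_total = 81/0.4332

Q ≈ 187 W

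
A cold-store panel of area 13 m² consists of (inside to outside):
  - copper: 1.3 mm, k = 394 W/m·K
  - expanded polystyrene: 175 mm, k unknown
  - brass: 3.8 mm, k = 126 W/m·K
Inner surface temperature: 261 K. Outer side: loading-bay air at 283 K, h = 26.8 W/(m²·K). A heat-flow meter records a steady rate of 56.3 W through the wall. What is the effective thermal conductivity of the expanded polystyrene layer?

k ≈ 0.0347 W/(m·K)

Series thermal resistances:
R_copper = L/(kA) = 0.0013/(394×13) = 2.538×10^-7 K/W
R_brass = L/(kA) = 0.0038/(126×13) = 2.32×10^-6 K/W
R_outer film = 1/(h_o·A) = 1/(26.8×13) = 0.00287 K/W
Sum of known resistances R_other = 0.002873 K/W
Total R = ΔT/Q = 22/56.3 = 0.3908 K/W
R_expanded polystyrene = R_total − R_other = 0.3879 K/W
k = L/(R·A) = 0.175/(0.3879×13)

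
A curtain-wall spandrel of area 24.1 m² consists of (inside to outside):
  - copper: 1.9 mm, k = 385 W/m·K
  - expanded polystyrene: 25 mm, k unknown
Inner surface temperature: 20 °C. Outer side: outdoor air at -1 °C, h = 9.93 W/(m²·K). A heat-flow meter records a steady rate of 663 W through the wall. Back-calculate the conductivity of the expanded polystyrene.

Series thermal resistances:
R_copper = L/(kA) = 0.0019/(385×24.1) = 2.048×10^-7 K/W
R_outer film = 1/(h_o·A) = 1/(9.93×24.1) = 0.004179 K/W
Sum of known resistances R_other = 0.004179 K/W
Total R = ΔT/Q = 21/663 = 0.03167 K/W
R_expanded polystyrene = R_total − R_other = 0.0275 K/W
k = L/(R·A) = 0.025/(0.0275×24.1)

k ≈ 0.0377 W/(m·K)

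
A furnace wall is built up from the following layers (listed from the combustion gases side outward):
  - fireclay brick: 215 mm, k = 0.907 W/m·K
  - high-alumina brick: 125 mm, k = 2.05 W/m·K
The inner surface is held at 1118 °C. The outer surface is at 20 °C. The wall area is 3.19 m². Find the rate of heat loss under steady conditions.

Treating each layer as a thermal resistance in series:
R_fireclay brick = L/(kA) = 0.215/(0.907×3.19) = 0.07431 K/W
R_high-alumina brick = L/(kA) = 0.125/(2.05×3.19) = 0.01911 K/W
R_total = 0.09342 K/W
Q = ΔT / R_total = 1098 / 0.09342

Q ≈ 11800 W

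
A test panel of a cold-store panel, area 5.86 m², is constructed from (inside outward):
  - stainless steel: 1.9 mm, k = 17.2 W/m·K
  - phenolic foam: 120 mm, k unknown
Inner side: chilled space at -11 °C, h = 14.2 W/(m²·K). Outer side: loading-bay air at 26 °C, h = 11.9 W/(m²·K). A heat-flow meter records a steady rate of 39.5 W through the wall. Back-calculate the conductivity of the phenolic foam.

k ≈ 0.0225 W/(m·K)

Model the wall as resistances in series:
R_inner film = 1/(h_i·A) = 1/(14.2×5.86) = 0.01202 K/W
R_stainless steel = L/(kA) = 0.0019/(17.2×5.86) = 1.885×10^-5 K/W
R_outer film = 1/(h_o·A) = 1/(11.9×5.86) = 0.01434 K/W
Sum of known resistances R_other = 0.02638 K/W
Total R = ΔT/Q = 37/39.5 = 0.9367 K/W
R_phenolic foam = R_total − R_other = 0.9103 K/W
k = L/(R·A) = 0.12/(0.9103×5.86)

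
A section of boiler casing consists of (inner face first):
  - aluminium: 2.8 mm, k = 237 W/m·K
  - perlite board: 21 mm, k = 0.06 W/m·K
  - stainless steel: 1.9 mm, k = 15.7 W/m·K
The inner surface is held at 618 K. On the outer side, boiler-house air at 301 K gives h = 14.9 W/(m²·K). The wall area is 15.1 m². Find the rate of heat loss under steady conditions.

Q ≈ 11500 W

Series thermal resistances:
R_aluminium = L/(kA) = 0.0028/(237×15.1) = 7.824×10^-7 K/W
R_perlite board = L/(kA) = 0.021/(0.06×15.1) = 0.02318 K/W
R_stainless steel = L/(kA) = 0.0019/(15.7×15.1) = 8.015×10^-6 K/W
R_outer film = 1/(h_o·A) = 1/(14.9×15.1) = 0.004445 K/W
R_total = 0.02763 K/W
Q = ΔT / R_total = 317 / 0.02763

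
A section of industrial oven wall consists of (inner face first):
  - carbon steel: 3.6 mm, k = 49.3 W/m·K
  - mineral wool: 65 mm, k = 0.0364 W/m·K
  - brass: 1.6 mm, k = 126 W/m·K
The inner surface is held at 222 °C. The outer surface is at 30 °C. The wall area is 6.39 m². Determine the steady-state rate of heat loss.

Treating each layer as a thermal resistance in series:
R_carbon steel = L/(kA) = 0.0036/(49.3×6.39) = 1.143×10^-5 K/W
R_mineral wool = L/(kA) = 0.065/(0.0364×6.39) = 0.2795 K/W
R_brass = L/(kA) = 0.0016/(126×6.39) = 1.987×10^-6 K/W
R_total = 0.2795 K/W
Q = ΔT / R_total = 192 / 0.2795

Q ≈ 687 W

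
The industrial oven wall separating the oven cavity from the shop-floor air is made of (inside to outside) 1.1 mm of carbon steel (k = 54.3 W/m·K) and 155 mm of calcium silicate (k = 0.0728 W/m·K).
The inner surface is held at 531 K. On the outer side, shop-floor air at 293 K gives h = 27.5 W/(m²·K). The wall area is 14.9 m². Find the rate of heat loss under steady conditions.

Thermal resistances in series:
R_carbon steel = L/(kA) = 0.0011/(54.3×14.9) = 1.36×10^-6 K/W
R_calcium silicate = L/(kA) = 0.155/(0.0728×14.9) = 0.1429 K/W
R_outer film = 1/(h_o·A) = 1/(27.5×14.9) = 0.002441 K/W
R_total = 0.1453 K/W
Q = ΔT / R_total = 238 / 0.1453

Q ≈ 1640 W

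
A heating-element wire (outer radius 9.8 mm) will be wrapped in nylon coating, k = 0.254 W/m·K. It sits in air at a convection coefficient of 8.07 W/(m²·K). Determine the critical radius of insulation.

r_cr ≈ 31.5 mm

For a cylinder r_cr = k/h = 0.254/8.07
r_cr = 31.5 mm; since the bare radius (9.8 mm) is below r_cr, adding a thin layer of insulation will *increase* heat loss.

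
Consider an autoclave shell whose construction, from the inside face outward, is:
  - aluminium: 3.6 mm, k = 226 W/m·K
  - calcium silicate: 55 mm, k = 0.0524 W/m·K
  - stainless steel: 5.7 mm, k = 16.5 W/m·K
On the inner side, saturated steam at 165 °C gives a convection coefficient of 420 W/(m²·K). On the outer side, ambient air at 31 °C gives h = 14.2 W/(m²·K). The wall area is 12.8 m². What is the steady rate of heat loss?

Thermal resistances in series:
R_inner film = 1/(h_i·A) = 1/(420×12.8) = 1.86×10^-4 K/W
R_aluminium = L/(kA) = 0.0036/(226×12.8) = 1.244×10^-6 K/W
R_calcium silicate = L/(kA) = 0.055/(0.0524×12.8) = 0.082 K/W
R_stainless steel = L/(kA) = 0.0057/(16.5×12.8) = 2.699×10^-5 K/W
R_outer film = 1/(h_o·A) = 1/(14.2×12.8) = 0.005502 K/W
R_total = 0.08772 K/W
Q = ΔT / R_total = 134 / 0.08772

Q ≈ 1530 W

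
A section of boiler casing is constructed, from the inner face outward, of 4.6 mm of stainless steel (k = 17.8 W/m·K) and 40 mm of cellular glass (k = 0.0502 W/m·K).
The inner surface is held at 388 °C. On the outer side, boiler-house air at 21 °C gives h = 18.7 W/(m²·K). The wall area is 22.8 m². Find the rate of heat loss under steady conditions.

Treating each layer as a thermal resistance in series:
R_stainless steel = L/(kA) = 0.0046/(17.8×22.8) = 1.133×10^-5 K/W
R_cellular glass = L/(kA) = 0.04/(0.0502×22.8) = 0.03495 K/W
R_outer film = 1/(h_o·A) = 1/(18.7×22.8) = 0.002345 K/W
R_total = 0.0373 K/W
Q = ΔT / R_total = 367 / 0.0373

Q ≈ 9840 W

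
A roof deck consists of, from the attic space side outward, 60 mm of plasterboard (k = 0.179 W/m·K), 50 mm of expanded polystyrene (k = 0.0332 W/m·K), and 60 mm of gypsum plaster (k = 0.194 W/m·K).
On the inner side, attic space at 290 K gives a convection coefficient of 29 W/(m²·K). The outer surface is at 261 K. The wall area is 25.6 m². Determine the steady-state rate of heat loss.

Series thermal resistances:
R_inner film = 1/(h_i·A) = 1/(29×25.6) = 0.001347 K/W
R_plasterboard = L/(kA) = 0.06/(0.179×25.6) = 0.01309 K/W
R_expanded polystyrene = L/(kA) = 0.05/(0.0332×25.6) = 0.05883 K/W
R_gypsum plaster = L/(kA) = 0.06/(0.194×25.6) = 0.01208 K/W
R_total = 0.08535 K/W
Q = ΔT / R_total = 29 / 0.08535

Q ≈ 340 W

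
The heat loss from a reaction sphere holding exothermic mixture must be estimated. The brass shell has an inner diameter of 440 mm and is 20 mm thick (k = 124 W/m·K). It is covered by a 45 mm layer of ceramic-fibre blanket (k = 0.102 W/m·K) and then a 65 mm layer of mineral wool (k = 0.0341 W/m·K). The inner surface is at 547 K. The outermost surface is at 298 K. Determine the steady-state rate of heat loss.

Q ≈ 122 W

Radial (spherical) resistances in series:
R_brass shell = (1/0.22 − 1/0.24)/(4π×124) = 2.431×10^-4 K/W
R_ceramic-fibre blanket = (1/0.24 − 1/0.285)/(4π×0.102) = 0.5133 K/W
R_mineral wool = (1/0.285 − 1/0.35)/(4π×0.0341) = 1.521 K/W
R_total = 2.034 K/W
Q = ΔT/R_total = 249/2.034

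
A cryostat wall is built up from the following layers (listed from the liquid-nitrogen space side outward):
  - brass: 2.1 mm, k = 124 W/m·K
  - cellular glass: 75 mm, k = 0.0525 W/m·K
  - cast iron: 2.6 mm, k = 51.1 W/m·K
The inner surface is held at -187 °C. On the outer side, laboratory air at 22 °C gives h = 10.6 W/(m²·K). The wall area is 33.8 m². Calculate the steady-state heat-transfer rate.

Using the resistance-network approach (series):
R_brass = L/(kA) = 0.0021/(124×33.8) = 5.01×10^-7 K/W
R_cellular glass = L/(kA) = 0.075/(0.0525×33.8) = 0.04227 K/W
R_cast iron = L/(kA) = 0.0026/(51.1×33.8) = 1.505×10^-6 K/W
R_outer film = 1/(h_o·A) = 1/(10.6×33.8) = 0.002791 K/W
R_total = 0.04506 K/W
Q = ΔT / R_total = 209 / 0.04506

Q ≈ 4640 W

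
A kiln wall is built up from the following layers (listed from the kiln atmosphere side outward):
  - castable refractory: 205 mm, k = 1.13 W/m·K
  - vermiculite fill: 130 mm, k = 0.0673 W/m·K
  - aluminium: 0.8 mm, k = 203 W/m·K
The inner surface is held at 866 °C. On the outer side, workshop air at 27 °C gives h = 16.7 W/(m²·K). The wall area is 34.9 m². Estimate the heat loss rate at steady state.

Q ≈ 13500 W

Using the resistance-network approach (series):
R_castable refractory = L/(kA) = 0.205/(1.13×34.9) = 0.005198 K/W
R_vermiculite fill = L/(kA) = 0.13/(0.0673×34.9) = 0.05535 K/W
R_aluminium = L/(kA) = 0.0008/(203×34.9) = 1.129×10^-7 K/W
R_outer film = 1/(h_o·A) = 1/(16.7×34.9) = 0.001716 K/W
R_total = 0.06226 K/W
Q = ΔT / R_total = 839 / 0.06226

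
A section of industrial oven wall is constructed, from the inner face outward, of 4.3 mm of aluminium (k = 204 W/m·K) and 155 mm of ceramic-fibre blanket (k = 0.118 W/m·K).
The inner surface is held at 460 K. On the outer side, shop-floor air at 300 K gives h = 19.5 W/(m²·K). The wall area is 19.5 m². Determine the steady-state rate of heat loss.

Thermal resistances in series:
R_aluminium = L/(kA) = 0.0043/(204×19.5) = 1.081×10^-6 K/W
R_ceramic-fibre blanket = L/(kA) = 0.155/(0.118×19.5) = 0.06736 K/W
R_outer film = 1/(h_o·A) = 1/(19.5×19.5) = 0.00263 K/W
R_total = 0.06999 K/W
Q = ΔT / R_total = 160 / 0.06999

Q ≈ 2290 W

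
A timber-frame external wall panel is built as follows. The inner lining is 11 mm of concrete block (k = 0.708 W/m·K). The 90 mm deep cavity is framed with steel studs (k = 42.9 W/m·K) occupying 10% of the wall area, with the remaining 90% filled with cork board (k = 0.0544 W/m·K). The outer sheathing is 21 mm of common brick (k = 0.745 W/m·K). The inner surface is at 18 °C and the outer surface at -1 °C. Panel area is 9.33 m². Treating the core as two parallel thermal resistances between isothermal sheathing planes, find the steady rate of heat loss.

Sheathing layers in series; stud and cavity paths in parallel between them.
R_inner = 0.011/(0.708×9.33) = 0.001665 K/W
R_stud  = 0.09/(42.9×0.1×9.33) = 0.002249 K/W
R_cav   = 0.09/(0.0544×0.9×9.33) = 0.197 K/W
1/R_core = 1/R_stud + 1/R_cav → R_core = 0.002223 K/W
R_outer = 0.021/(0.745×9.33) = 0.003021 K/W
R_total = 0.00691 K/W
Q = ΔT/R_total = 19/0.00691

Q ≈ 2750 W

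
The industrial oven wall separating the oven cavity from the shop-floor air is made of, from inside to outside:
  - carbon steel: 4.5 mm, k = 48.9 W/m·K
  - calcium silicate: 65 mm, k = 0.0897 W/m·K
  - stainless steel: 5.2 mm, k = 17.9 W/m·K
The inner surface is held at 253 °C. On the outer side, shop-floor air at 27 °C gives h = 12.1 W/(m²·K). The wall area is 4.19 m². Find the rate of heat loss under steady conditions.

Treating each layer as a thermal resistance in series:
R_carbon steel = L/(kA) = 0.0045/(48.9×4.19) = 2.196×10^-5 K/W
R_calcium silicate = L/(kA) = 0.065/(0.0897×4.19) = 0.1729 K/W
R_stainless steel = L/(kA) = 0.0052/(17.9×4.19) = 6.933×10^-5 K/W
R_outer film = 1/(h_o·A) = 1/(12.1×4.19) = 0.01972 K/W
R_total = 0.1928 K/W
Q = ΔT / R_total = 226 / 0.1928

Q ≈ 1170 W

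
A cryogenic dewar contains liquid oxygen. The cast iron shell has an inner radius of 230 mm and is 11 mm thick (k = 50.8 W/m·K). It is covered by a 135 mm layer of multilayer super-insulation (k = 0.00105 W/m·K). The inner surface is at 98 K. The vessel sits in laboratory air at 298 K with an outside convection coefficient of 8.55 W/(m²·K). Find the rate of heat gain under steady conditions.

Each spherical layer contributes R = (1/r_i − 1/r_o)/(4πk):
R_cast iron shell = (1/0.23 − 1/0.241)/(4π×50.8) = 3.109×10^-4 K/W
R_multilayer super-insulation = (1/0.241 − 1/0.376)/(4π×0.00105) = 112.9 K/W
R_outer film = 1/(h·4πr_o²) = 1/(8.55×4π×0.376²) = 0.06583 K/W
R_total = 113 K/W
Q = ΔT/R_total = 200/113

Q ≈ 1.77 W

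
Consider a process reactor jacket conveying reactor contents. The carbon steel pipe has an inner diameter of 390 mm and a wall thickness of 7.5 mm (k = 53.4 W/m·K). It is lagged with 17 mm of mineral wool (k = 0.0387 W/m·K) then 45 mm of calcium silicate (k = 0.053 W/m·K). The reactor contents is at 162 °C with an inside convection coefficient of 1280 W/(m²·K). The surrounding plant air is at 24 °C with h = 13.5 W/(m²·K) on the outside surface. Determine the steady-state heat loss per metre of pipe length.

q′ ≈ 147 W/m

Radial resistances (cylindrical: R_cond = ln(r_o/r_i)/(2πkL), R_conv = 1/(h·2πrL)):
R_inner film = 1/(h_i·2πr₁L) = 1/(1280×2π×0.195×1) = 6.376×10^-4 K/W
R_carbon steel pipe wall = ln(202.5/195)/(2π×53.4×1) = 1.125×10^-4 K/W
R_mineral wool = ln(219.5/202.5)/(2π×0.0387×1) = 0.3315 K/W
R_calcium silicate = ln(264.5/219.5)/(2π×0.053×1) = 0.56 K/W
R_outer film = 1/(h_o·2πr_oL) = 1/(13.5×2π×0.2645×1) = 0.04457 K/W
R_total = 0.9369 K/W
Q = ΔT/R_total = 138/0.9369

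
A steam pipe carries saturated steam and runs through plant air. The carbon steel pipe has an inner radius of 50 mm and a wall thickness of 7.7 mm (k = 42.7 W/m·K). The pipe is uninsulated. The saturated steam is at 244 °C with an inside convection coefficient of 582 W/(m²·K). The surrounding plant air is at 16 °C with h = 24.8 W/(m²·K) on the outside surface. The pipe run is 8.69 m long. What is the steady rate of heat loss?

For a radial system each layer contributes R = ln(r_out/r_in)/(2πkL); films add R = 1/(hA).
R_inner film = 1/(h_i·2πr₁L) = 1/(582×2π×0.05×8.69) = 6.294×10^-4 K/W
R_carbon steel pipe wall = ln(57.7/50)/(2π×42.7×8.69) = 6.144×10^-5 K/W
R_outer film = 1/(h_o·2πr_oL) = 1/(24.8×2π×0.0577×8.69) = 0.0128 K/W
R_total = 0.01349 K/W
Q = ΔT/R_total = 228/0.01349

Q ≈ 16900 W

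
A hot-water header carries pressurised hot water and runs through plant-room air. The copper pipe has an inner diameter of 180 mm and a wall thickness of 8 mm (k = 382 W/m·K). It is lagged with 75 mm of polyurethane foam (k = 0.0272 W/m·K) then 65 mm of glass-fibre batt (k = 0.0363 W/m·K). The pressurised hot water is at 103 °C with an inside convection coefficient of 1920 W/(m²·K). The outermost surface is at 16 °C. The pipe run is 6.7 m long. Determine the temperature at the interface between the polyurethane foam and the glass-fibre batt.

T ≈ 41.8 °C

Treating each annulus and film as a series resistance:
R_inner film = 1/(h_i·2πr₁L) = 1/(1920×2π×0.09×6.7) = 1.375×10^-4 K/W
R_copper pipe wall = ln(98/90)/(2π×382×6.7) = 5.295×10^-6 K/W
R_polyurethane foam = ln(173/98)/(2π×0.0272×6.7) = 0.4963 K/W
R_glass-fibre batt = ln(238/173)/(2π×0.0363×6.7) = 0.2087 K/W
R_total = 0.7052 K/W
Q = ΔT/R_total = 87/0.7052
Q = 123 W
T_interface = T_inner − Q·ΣR(inner→interface) = 103 − 123×0.4965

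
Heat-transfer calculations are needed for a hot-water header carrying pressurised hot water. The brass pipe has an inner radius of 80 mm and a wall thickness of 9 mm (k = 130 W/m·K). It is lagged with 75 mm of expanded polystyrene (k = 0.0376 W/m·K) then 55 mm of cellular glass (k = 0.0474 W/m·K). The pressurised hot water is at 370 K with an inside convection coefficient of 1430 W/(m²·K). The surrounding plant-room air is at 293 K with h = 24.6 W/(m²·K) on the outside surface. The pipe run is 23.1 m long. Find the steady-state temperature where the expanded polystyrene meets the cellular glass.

Treating each annulus and film as a series resistance:
R_inner film = 1/(h_i·2πr₁L) = 1/(1430×2π×0.08×23.1) = 6.023×10^-5 K/W
R_brass pipe wall = ln(89/80)/(2π×130×23.1) = 5.65×10^-6 K/W
R_expanded polystyrene = ln(164/89)/(2π×0.0376×23.1) = 0.112 K/W
R_cellular glass = ln(219/164)/(2π×0.0474×23.1) = 0.04204 K/W
R_outer film = 1/(h_o·2πr_oL) = 1/(24.6×2π×0.219×23.1) = 0.001279 K/W
R_total = 0.1554 K/W
Q = ΔT/R_total = 77/0.1554
Q = 496 W
T_interface = T_inner − Q·ΣR(inner→interface) = 370 − 496×0.1121

T ≈ 314 K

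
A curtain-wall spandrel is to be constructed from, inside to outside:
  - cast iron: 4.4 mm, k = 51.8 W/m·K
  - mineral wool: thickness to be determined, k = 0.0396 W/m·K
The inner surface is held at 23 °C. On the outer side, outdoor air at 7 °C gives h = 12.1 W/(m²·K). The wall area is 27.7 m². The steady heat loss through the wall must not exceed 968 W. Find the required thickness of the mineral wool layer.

L ≈ 14.9 mm

Using the resistance-network approach (series):
R_cast iron = L/(kA) = 0.0044/(51.8×27.7) = 3.067×10^-6 K/W
R_outer film = 1/(h_o·A) = 1/(12.1×27.7) = 0.002984 K/W
Sum of the known resistances R_other = 0.002987 K/W
Required total resistance R_tot = ΔT/Q_allow = 16/968 = 0.01653 K/W
R_mineral wool = R_tot − R_other = 0.01354 K/W
L = R·k·A = 0.01354×0.0396×27.7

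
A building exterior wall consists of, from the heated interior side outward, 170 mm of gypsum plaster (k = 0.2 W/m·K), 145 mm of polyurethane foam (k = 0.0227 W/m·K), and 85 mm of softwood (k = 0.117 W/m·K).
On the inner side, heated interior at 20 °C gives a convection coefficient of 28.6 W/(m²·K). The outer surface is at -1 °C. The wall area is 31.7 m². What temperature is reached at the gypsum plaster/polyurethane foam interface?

T ≈ 17.7 °C

Treating each layer as a thermal resistance in series:
R_inner film = 1/(h_i·A) = 1/(28.6×31.7) = 0.001103 K/W
R_gypsum plaster = L/(kA) = 0.17/(0.2×31.7) = 0.02681 K/W
R_polyurethane foam = L/(kA) = 0.145/(0.0227×31.7) = 0.2015 K/W
R_softwood = L/(kA) = 0.085/(0.117×31.7) = 0.02292 K/W
R_total = 0.2523 K/W;  Q = ΔT/R_total = 21/0.2523 = 83.22 W
T_interface = T_inner − Q·ΣR(inner→interface) = 20 − 83.2×0.02792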